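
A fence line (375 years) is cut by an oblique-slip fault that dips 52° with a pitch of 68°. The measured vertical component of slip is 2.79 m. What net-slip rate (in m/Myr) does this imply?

dip-slip = throw / sin(dip) = 2.79 / sin(52°) = 3.541 m
net slip = dip-slip / sin(rake) = 3.541 / sin(68°) = 3.819 m
rate = 3.819 m / 375 years = 0.0102 m/yr = 10200 m/Myr

10200 m/Myr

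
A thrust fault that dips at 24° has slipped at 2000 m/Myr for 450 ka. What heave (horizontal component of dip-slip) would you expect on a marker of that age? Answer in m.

822 m

dip-slip = rate × time = 2000 m/Myr × 450 ka = 900 m
heave = dip-slip × cos(dip) = 900 × cos(24°) = 822 m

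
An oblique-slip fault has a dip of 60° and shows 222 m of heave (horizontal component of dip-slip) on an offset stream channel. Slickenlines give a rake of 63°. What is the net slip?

dip-slip = heave / cos(dip) = 222 / cos(60°) = 444 m
net slip = dip-slip / sin(rake) = 444 / sin(63°) = 498 m

498 m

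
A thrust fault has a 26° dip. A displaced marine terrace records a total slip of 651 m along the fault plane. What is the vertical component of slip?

throw = dip-slip × sin(dip) = 651 m × sin(26°) = 285 m

285 m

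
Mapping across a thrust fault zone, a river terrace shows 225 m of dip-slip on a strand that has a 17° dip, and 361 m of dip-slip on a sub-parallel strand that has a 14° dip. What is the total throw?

throw_A = 225 × sin(17°) = 65.78 m
throw_B = 361 × sin(14°) = 87.33 m
total = 65.78 + 87.33 = 153 m

153 m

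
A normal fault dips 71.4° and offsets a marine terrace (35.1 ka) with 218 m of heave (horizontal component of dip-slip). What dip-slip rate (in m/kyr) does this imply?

dip-slip = heave / cos(dip) = 218 m / cos(71.4°) = 683.5 m
rate = 683.5 m / 35.1 ka = 0.0195 m/yr = 19.5 m/kyr

19.5 m/kyr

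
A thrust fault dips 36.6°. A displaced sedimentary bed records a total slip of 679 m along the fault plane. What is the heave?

545 m

heave = dip-slip × cos(dip) = 679 m × cos(36.6°) = 545 m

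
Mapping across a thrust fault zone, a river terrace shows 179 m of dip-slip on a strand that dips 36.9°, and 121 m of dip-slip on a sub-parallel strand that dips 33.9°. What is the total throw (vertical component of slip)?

175 m

throw_A = 179 × sin(36.9°) = 107.5 m
throw_B = 121 × sin(33.9°) = 67.49 m
total = 107.5 + 67.49 = 175 m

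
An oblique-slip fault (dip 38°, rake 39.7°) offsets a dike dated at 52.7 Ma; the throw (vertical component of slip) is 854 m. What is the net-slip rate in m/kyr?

0.0412 m/kyr

dip-slip = throw / sin(dip) = 854 / sin(38°) = 1387 m
net slip = dip-slip / sin(rake) = 1387 / sin(39.7°) = 2172 m
rate = 2172 m / 52.7 Ma = 0.0000412 m/yr = 0.0412 m/kyr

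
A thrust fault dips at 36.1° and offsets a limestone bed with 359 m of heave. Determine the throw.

throw = heave × tan(dip) = 359 × tan(36.1°) = 262 m

262 m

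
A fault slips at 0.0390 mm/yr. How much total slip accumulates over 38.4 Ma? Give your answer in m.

slip = rate × time = 0.0390 mm/yr × 38.4 Ma = 1500 m

1500 m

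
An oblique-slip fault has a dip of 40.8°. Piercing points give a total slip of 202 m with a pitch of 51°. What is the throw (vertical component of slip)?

103 m

dip-slip = net slip × sin(rake) = 202 m × sin(51°) = 157 m
throw = dip-slip × sin(dip) = 157 × sin(40.8°) = 103 m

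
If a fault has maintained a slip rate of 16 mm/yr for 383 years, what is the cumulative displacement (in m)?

6.13 m

slip = rate × time = 16 mm/yr × 383 years = 6.13 m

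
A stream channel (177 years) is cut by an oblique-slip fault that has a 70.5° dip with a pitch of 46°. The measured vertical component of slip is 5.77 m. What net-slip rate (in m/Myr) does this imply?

48100 m/Myr

dip-slip = throw / sin(dip) = 5.77 / sin(70.5°) = 6.121 m
net slip = dip-slip / sin(rake) = 6.121 / sin(46°) = 8.509 m
rate = 8.509 m / 177 years = 0.0481 m/yr = 48100 m/Myr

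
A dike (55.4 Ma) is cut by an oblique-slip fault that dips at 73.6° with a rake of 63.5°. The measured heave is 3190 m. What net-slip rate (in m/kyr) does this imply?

dip-slip = heave / cos(dip) = 3190 / cos(73.6°) = 11300 m
net slip = dip-slip / sin(rake) = 11300 / sin(63.5°) = 12620 m
rate = 12620 m / 55.4 Ma = 0.000228 m/yr = 0.228 m/kyr

0.228 m/kyr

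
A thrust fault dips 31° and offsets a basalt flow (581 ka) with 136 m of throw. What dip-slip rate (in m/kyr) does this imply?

dip-slip = throw / sin(dip) = 136 m / sin(31°) = 264.1 m
rate = 264.1 m / 581 ka = 0.000454 m/yr = 0.454 m/kyr

0.454 m/kyr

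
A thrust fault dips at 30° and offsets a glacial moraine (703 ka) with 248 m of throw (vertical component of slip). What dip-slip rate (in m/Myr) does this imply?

706 m/Myr

dip-slip = throw / sin(dip) = 248 m / sin(30°) = 496 m
rate = 496 m / 703 ka = 0.000706 m/yr = 706 m/Myr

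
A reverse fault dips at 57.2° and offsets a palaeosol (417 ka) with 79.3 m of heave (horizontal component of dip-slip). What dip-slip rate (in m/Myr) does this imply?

dip-slip = heave / cos(dip) = 79.3 m / cos(57.2°) = 146.4 m
rate = 146.4 m / 417 ka = 0.000351 m/yr = 351 m/Myr

351 m/Myr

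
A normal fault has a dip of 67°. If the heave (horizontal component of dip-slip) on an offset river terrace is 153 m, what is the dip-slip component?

392 m

dip-slip = heave / cos(dip) = 153 / cos(67°) = 392 m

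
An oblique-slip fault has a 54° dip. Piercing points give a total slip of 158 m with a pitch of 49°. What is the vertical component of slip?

dip-slip = net slip × sin(rake) = 158 m × sin(49°) = 119.2 m
throw = dip-slip × sin(dip) = 119.2 × sin(54°) = 96.5 m

96.5 m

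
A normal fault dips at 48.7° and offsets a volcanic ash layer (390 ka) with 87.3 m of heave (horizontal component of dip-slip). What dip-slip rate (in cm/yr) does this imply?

0.0339 cm/yr

dip-slip = heave / cos(dip) = 87.3 m / cos(48.7°) = 132.3 m
rate = 132.3 m / 390 ka = 0.000339 m/yr = 0.0339 cm/yr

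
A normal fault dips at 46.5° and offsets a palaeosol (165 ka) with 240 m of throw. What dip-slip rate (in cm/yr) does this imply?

0.201 cm/yr

dip-slip = throw / sin(dip) = 240 m / sin(46.5°) = 330.9 m
rate = 330.9 m / 165 ka = 0.00201 m/yr = 0.201 cm/yr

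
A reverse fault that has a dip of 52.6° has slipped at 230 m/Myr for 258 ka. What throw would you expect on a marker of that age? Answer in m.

47.1 m

dip-slip = rate × time = 230 m/Myr × 258 ka = 59.34 m
throw = dip-slip × sin(dip) = 59.34 × sin(52.6°) = 47.1 m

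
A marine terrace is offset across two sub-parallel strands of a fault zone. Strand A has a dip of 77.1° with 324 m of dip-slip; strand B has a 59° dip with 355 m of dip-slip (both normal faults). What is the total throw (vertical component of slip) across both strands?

620 m

throw_A = 324 × sin(77.1°) = 315.8 m
throw_B = 355 × sin(59°) = 304.3 m
total = 315.8 + 304.3 = 620 m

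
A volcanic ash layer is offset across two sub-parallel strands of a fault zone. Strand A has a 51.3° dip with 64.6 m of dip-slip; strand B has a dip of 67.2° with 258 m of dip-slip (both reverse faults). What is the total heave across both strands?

heave_A = 64.6 × cos(51.3°) = 40.39 m
heave_B = 258 × cos(67.2°) = 99.98 m
total = 40.39 + 99.98 = 140 m

140 m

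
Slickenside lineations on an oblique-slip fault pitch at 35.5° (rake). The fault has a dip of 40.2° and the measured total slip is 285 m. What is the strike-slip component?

232 m

strike-slip = net slip × cos(rake) = 285 m × cos(35.5°) = 232 m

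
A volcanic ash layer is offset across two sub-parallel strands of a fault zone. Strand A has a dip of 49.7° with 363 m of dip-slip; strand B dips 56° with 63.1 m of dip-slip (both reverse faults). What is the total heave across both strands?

heave_A = 363 × cos(49.7°) = 234.8 m
heave_B = 63.1 × cos(56°) = 35.29 m
total = 234.8 + 35.29 = 270 m

270 m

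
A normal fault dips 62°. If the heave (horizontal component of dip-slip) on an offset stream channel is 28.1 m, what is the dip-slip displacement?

59.9 m

dip-slip = heave / cos(dip) = 28.1 / cos(62°) = 59.9 m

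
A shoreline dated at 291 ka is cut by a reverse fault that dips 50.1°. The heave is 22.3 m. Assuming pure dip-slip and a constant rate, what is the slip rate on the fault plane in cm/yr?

dip-slip = heave / cos(dip) = 22.3 m / cos(50.1°) = 34.77 m
rate = 34.77 m / 291 ka = 0.000119 m/yr = 0.0119 cm/yr

0.0119 cm/yr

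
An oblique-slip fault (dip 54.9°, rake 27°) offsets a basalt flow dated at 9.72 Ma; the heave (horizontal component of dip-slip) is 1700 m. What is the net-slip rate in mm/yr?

0.670 mm/yr

dip-slip = heave / cos(dip) = 1700 / cos(54.9°) = 2956 m
net slip = dip-slip / sin(rake) = 2956 / sin(27°) = 6512 m
rate = 6512 m / 9.72 Ma = 0.000670 m/yr = 0.670 mm/yr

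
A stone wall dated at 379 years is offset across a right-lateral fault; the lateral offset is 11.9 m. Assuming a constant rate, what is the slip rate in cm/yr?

rate = 11.9 m / 379 years = 0.0314 m/yr = 3.14 cm/yr

3.14 cm/yr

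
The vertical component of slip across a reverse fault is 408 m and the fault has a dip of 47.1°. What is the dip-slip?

557 m

dip-slip = throw / sin(dip) = 408 / sin(47.1°) = 557 m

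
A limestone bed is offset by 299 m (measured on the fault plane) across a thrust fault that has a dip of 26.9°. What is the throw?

throw = dip-slip × sin(dip) = 299 m × sin(26.9°) = 135 m

135 m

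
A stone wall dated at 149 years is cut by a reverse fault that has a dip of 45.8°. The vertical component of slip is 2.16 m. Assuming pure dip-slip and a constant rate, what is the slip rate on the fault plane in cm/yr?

dip-slip = throw / sin(dip) = 2.16 m / sin(45.8°) = 3.013 m
rate = 3.013 m / 149 years = 0.0202 m/yr = 2.02 cm/yr

2.02 cm/yr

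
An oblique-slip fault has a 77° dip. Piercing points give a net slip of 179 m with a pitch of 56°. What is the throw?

145 m

dip-slip = net slip × sin(rake) = 179 m × sin(56°) = 148.4 m
throw = dip-slip × sin(dip) = 148.4 × sin(77°) = 145 m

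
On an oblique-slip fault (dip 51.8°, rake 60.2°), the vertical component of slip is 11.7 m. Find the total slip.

17.2 m

dip-slip = throw / sin(dip) = 11.7 / sin(51.8°) = 14.89 m
net slip = dip-slip / sin(rake) = 14.89 / sin(60.2°) = 17.2 m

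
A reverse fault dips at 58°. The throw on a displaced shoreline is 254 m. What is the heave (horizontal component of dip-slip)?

159 m

heave = throw / tan(dip) = 254 / tan(58°) = 159 m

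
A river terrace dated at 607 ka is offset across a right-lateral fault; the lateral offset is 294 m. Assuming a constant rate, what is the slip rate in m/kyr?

rate = 294 m / 607 ka = 0.000484 m/yr = 0.484 m/kyr

0.484 m/kyr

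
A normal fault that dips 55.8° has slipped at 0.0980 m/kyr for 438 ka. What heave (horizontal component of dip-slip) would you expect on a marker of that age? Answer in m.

dip-slip = rate × time = 0.0980 m/kyr × 438 ka = 42.92 m
heave = dip-slip × cos(dip) = 42.92 × cos(55.8°) = 24.1 m

24.1 m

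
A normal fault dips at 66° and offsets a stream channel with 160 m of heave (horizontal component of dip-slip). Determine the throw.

359 m

throw = heave × tan(dip) = 160 × tan(66°) = 359 m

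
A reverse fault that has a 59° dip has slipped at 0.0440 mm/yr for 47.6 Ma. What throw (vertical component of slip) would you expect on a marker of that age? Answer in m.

1800 m

dip-slip = rate × time = 0.0440 mm/yr × 47.6 Ma = 2094 m
throw = dip-slip × sin(dip) = 2094 × sin(59°) = 1800 m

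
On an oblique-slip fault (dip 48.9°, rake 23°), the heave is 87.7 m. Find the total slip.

dip-slip = heave / cos(dip) = 87.7 / cos(48.9°) = 133.4 m
net slip = dip-slip / sin(rake) = 133.4 / sin(23°) = 341 m

341 m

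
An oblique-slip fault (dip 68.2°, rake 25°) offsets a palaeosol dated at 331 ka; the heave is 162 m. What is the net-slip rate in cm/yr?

0.312 cm/yr

dip-slip = heave / cos(dip) = 162 / cos(68.2°) = 436.2 m
net slip = dip-slip / sin(rake) = 436.2 / sin(25°) = 1032 m
rate = 1032 m / 331 ka = 0.00312 m/yr = 0.312 cm/yr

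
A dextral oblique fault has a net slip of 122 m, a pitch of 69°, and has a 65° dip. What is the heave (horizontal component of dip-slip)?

48.1 m

dip-slip = net slip × sin(rake) = 122 m × sin(69°) = 113.9 m
heave = dip-slip × cos(dip) = 113.9 × cos(65°) = 48.1 m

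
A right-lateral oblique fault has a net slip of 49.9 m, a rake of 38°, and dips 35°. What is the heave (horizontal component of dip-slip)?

25.2 m

dip-slip = net slip × sin(rake) = 49.9 m × sin(38°) = 30.72 m
heave = dip-slip × cos(dip) = 30.72 × cos(35°) = 25.2 m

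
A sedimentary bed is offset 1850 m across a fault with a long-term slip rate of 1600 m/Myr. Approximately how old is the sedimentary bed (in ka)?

age = offset / rate = 1850 m / (1600 m/Myr) = 1.16e+06 yr = 1160 ka

1160 ka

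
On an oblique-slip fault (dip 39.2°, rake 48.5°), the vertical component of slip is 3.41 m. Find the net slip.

dip-slip = throw / sin(dip) = 3.41 / sin(39.2°) = 5.395 m
net slip = dip-slip / sin(rake) = 5.395 / sin(48.5°) = 7.20 m

7.20 m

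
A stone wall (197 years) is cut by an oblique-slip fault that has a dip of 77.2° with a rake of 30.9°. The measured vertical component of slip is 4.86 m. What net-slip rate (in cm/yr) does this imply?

4.93 cm/yr

dip-slip = throw / sin(dip) = 4.86 / sin(77.2°) = 4.984 m
net slip = dip-slip / sin(rake) = 4.984 / sin(30.9°) = 9.705 m
rate = 9.705 m / 197 years = 0.0493 m/yr = 4.93 cm/yr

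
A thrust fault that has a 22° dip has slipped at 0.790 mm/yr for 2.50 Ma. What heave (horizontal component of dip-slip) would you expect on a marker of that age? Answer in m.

1830 m

dip-slip = rate × time = 0.790 mm/yr × 2.50 Ma = 1975 m
heave = dip-slip × cos(dip) = 1975 × cos(22°) = 1830 m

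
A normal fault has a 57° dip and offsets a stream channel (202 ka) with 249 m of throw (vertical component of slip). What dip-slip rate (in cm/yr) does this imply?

dip-slip = throw / sin(dip) = 249 m / sin(57°) = 296.9 m
rate = 296.9 m / 202 ka = 0.00147 m/yr = 0.147 cm/yr

0.147 cm/yr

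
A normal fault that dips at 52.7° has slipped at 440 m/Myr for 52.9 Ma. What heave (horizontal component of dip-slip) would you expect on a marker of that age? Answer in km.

14.1 km

dip-slip = rate × time = 440 m/Myr × 52.9 Ma = 23280 m
heave = dip-slip × cos(dip) = 23280 × cos(52.7°) = 14100 m = 14.1 km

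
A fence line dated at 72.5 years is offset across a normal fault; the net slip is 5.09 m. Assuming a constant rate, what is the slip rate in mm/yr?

rate = 5.09 m / 72.5 years = 0.0702 m/yr = 70.2 mm/yr

70.2 mm/yr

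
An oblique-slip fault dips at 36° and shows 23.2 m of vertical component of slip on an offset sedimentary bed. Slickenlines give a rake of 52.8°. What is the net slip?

49.6 m

dip-slip = throw / sin(dip) = 23.2 / sin(36°) = 39.47 m
net slip = dip-slip / sin(rake) = 39.47 / sin(52.8°) = 49.6 m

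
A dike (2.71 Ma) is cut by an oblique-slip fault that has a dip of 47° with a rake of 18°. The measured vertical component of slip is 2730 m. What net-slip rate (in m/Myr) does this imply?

4460 m/Myr

dip-slip = throw / sin(dip) = 2730 / sin(47°) = 3733 m
net slip = dip-slip / sin(rake) = 3733 / sin(18°) = 12080 m
rate = 12080 m / 2.71 Ma = 0.00446 m/yr = 4460 m/Myr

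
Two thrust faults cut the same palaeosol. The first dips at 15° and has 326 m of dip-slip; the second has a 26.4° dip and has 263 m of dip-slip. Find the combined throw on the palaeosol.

throw_A = 326 × sin(15°) = 84.38 m
throw_B = 263 × sin(26.4°) = 116.9 m
total = 84.38 + 116.9 = 201 m

201 m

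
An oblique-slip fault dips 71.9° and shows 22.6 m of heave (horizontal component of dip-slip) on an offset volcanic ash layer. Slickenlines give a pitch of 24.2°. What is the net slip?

dip-slip = heave / cos(dip) = 22.6 / cos(71.9°) = 72.74 m
net slip = dip-slip / sin(rake) = 72.74 / sin(24.2°) = 177 m

177 m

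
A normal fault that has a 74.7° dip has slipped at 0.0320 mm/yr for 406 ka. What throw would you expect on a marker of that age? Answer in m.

12.5 m

dip-slip = rate × time = 0.0320 mm/yr × 406 ka = 12.99 m
throw = dip-slip × sin(dip) = 12.99 × sin(74.7°) = 12.5 m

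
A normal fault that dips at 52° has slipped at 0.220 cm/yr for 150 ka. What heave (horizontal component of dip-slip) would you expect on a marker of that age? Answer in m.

dip-slip = rate × time = 0.220 cm/yr × 150 ka = 330 m
heave = dip-slip × cos(dip) = 330 × cos(52°) = 203 m

203 m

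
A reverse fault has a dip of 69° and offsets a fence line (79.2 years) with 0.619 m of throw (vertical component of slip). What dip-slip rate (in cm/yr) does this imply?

0.837 cm/yr

dip-slip = throw / sin(dip) = 0.619 m / sin(69°) = 0.6630 m
rate = 0.6630 m / 79.2 years = 0.00837 m/yr = 0.837 cm/yr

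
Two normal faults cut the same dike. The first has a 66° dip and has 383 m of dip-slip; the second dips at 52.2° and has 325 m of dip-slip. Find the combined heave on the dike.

heave_A = 383 × cos(66°) = 155.8 m
heave_B = 325 × cos(52.2°) = 199.2 m
total = 155.8 + 199.2 = 355 m

355 m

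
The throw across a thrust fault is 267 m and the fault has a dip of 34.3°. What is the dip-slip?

474 m

dip-slip = throw / sin(dip) = 267 / sin(34.3°) = 474 m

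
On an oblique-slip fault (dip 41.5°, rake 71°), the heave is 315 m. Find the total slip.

445 m

dip-slip = heave / cos(dip) = 315 / cos(41.5°) = 420.6 m
net slip = dip-slip / sin(rake) = 420.6 / sin(71°) = 445 m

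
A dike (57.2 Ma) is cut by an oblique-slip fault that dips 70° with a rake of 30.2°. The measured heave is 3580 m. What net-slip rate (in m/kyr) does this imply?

dip-slip = heave / cos(dip) = 3580 / cos(70°) = 10470 m
net slip = dip-slip / sin(rake) = 10470 / sin(30.2°) = 20810 m
rate = 20810 m / 57.2 Ma = 0.000364 m/yr = 0.364 m/kyr

0.364 m/kyr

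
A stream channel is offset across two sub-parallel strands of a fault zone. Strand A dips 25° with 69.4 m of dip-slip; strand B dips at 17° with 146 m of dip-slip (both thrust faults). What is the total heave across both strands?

heave_A = 69.4 × cos(25°) = 62.90 m
heave_B = 146 × cos(17°) = 139.6 m
total = 62.90 + 139.6 = 203 m

203 m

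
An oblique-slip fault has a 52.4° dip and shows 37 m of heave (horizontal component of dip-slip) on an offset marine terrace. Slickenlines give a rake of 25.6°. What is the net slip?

dip-slip = heave / cos(dip) = 37 / cos(52.4°) = 60.64 m
net slip = dip-slip / sin(rake) = 60.64 / sin(25.6°) = 140 m

140 m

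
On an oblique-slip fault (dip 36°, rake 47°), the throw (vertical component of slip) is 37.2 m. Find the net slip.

86.5 m

dip-slip = throw / sin(dip) = 37.2 / sin(36°) = 63.29 m
net slip = dip-slip / sin(rake) = 63.29 / sin(47°) = 86.5 m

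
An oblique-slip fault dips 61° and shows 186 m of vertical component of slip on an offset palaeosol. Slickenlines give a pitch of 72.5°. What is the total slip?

dip-slip = throw / sin(dip) = 186 / sin(61°) = 212.7 m
net slip = dip-slip / sin(rake) = 212.7 / sin(72.5°) = 223 m

223 m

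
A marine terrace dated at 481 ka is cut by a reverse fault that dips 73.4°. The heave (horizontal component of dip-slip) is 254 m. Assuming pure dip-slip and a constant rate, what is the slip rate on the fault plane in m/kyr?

dip-slip = heave / cos(dip) = 254 m / cos(73.4°) = 889.1 m
rate = 889.1 m / 481 ka = 0.00185 m/yr = 1.85 m/kyr

1.85 m/kyr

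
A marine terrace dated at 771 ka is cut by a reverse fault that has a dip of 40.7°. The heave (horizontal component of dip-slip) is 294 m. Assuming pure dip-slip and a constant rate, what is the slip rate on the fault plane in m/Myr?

dip-slip = heave / cos(dip) = 294 m / cos(40.7°) = 387.8 m
rate = 387.8 m / 771 ka = 0.000503 m/yr = 503 m/Myr

503 m/Myr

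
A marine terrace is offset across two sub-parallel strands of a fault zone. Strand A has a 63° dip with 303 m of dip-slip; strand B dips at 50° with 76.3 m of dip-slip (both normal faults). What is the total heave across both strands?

187 m

heave_A = 303 × cos(63°) = 137.6 m
heave_B = 76.3 × cos(50°) = 49.04 m
total = 137.6 + 49.04 = 187 m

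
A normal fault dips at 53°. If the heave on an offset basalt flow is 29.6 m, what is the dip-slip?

dip-slip = heave / cos(dip) = 29.6 / cos(53°) = 49.2 m

49.2 m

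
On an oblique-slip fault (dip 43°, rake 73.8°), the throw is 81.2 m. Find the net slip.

124 m

dip-slip = throw / sin(dip) = 81.2 / sin(43°) = 119.1 m
net slip = dip-slip / sin(rake) = 119.1 / sin(73.8°) = 124 m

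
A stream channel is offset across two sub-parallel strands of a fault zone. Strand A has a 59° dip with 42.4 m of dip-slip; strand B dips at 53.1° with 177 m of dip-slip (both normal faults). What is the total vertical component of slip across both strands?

throw_A = 42.4 × sin(59°) = 36.34 m
throw_B = 177 × sin(53.1°) = 141.5 m
total = 36.34 + 141.5 = 178 m

178 m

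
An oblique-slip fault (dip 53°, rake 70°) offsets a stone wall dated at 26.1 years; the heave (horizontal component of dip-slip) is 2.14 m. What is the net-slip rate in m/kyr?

dip-slip = heave / cos(dip) = 2.14 / cos(53°) = 3.556 m
net slip = dip-slip / sin(rake) = 3.556 / sin(70°) = 3.784 m
rate = 3.784 m / 26.1 years = 0.145 m/yr = 145 m/kyr

145 m/kyr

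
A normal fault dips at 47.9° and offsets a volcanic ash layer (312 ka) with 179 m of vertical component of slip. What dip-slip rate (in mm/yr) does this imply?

0.773 mm/yr

dip-slip = throw / sin(dip) = 179 m / sin(47.9°) = 241.2 m
rate = 241.2 m / 312 ka = 0.000773 m/yr = 0.773 mm/yr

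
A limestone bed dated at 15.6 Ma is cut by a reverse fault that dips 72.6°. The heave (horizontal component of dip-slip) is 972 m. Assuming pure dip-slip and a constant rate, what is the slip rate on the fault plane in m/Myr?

208 m/Myr

dip-slip = heave / cos(dip) = 972 m / cos(72.6°) = 3250 m
rate = 3250 m / 15.6 Ma = 0.000208 m/yr = 208 m/Myr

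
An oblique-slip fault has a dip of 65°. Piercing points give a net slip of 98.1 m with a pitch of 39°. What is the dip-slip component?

dip-slip = net slip × sin(rake) = 98.1 m × sin(39°) = 61.7 m

61.7 m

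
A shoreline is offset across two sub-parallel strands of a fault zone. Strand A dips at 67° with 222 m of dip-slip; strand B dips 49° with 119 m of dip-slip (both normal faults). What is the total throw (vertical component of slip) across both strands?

294 m

throw_A = 222 × sin(67°) = 204.4 m
throw_B = 119 × sin(49°) = 89.81 m
total = 204.4 + 89.81 = 294 m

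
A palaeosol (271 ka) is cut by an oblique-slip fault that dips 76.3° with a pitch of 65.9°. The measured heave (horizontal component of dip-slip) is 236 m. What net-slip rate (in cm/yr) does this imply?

0.403 cm/yr

dip-slip = heave / cos(dip) = 236 / cos(76.3°) = 996.5 m
net slip = dip-slip / sin(rake) = 996.5 / sin(65.9°) = 1092 m
rate = 1092 m / 271 ka = 0.00403 m/yr = 0.403 cm/yr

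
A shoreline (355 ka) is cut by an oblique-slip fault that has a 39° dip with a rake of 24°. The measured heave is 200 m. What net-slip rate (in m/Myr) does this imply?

dip-slip = heave / cos(dip) = 200 / cos(39°) = 257.4 m
net slip = dip-slip / sin(rake) = 257.4 / sin(24°) = 632.7 m
rate = 632.7 m / 355 ka = 0.00178 m/yr = 1780 m/Myr

1780 m/Myr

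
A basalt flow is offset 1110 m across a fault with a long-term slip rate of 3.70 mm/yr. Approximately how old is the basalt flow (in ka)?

age = offset / rate = 1110 m / (3.70 mm/yr) = 300000 yr = 300 ka

300 ka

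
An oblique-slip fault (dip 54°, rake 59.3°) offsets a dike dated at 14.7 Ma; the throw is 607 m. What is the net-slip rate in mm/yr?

dip-slip = throw / sin(dip) = 607 / sin(54°) = 750.3 m
net slip = dip-slip / sin(rake) = 750.3 / sin(59.3°) = 872.6 m
rate = 872.6 m / 14.7 Ma = 0.0000594 m/yr = 0.0594 mm/yr

0.0594 mm/yr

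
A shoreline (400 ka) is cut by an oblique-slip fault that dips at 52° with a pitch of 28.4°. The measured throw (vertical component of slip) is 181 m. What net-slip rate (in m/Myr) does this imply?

dip-slip = throw / sin(dip) = 181 / sin(52°) = 229.7 m
net slip = dip-slip / sin(rake) = 229.7 / sin(28.4°) = 482.9 m
rate = 482.9 m / 400 ka = 0.00121 m/yr = 1210 m/Myr

1210 m/Myr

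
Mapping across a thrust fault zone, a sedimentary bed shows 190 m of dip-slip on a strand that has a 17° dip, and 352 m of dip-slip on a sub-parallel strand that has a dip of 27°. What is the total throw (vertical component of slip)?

throw_A = 190 × sin(17°) = 55.55 m
throw_B = 352 × sin(27°) = 159.8 m
total = 55.55 + 159.8 = 215 m

215 m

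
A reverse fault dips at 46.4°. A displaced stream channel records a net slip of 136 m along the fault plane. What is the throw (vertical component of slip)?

throw = dip-slip × sin(dip) = 136 m × sin(46.4°) = 98.5 m

98.5 m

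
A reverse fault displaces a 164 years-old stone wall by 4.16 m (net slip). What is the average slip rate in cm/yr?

rate = 4.16 m / 164 years = 0.0254 m/yr = 2.54 cm/yr

2.54 cm/yr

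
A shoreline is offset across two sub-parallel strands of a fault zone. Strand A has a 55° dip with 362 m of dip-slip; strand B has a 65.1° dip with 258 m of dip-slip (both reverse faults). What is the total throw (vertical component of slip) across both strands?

throw_A = 362 × sin(55°) = 296.5 m
throw_B = 258 × sin(65.1°) = 234 m
total = 296.5 + 234 = 531 m

531 m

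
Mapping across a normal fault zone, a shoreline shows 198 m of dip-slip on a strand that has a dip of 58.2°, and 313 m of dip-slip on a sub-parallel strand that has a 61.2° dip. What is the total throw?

throw_A = 198 × sin(58.2°) = 168.3 m
throw_B = 313 × sin(61.2°) = 274.3 m
total = 168.3 + 274.3 = 443 m

443 m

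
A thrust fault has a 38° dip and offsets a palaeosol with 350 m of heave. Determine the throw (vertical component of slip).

throw = heave × tan(dip) = 350 × tan(38°) = 273 m

273 m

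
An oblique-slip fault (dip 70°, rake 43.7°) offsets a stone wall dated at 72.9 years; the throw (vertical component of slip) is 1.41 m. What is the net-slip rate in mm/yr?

dip-slip = throw / sin(dip) = 1.41 / sin(70°) = 1.500 m
net slip = dip-slip / sin(rake) = 1.500 / sin(43.7°) = 2.172 m
rate = 2.172 m / 72.9 years = 0.0298 m/yr = 29.8 mm/yr

29.8 mm/yr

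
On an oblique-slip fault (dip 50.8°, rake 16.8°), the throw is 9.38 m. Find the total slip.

41.9 m

dip-slip = throw / sin(dip) = 9.38 / sin(50.8°) = 12.10 m
net slip = dip-slip / sin(rake) = 12.10 / sin(16.8°) = 41.9 m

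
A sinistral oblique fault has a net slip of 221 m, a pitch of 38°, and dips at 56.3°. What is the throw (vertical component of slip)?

113 m

dip-slip = net slip × sin(rake) = 221 m × sin(38°) = 136.1 m
throw = dip-slip × sin(dip) = 136.1 × sin(56.3°) = 113 m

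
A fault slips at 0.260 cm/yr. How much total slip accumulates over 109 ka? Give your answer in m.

slip = rate × time = 0.260 cm/yr × 109 ka = 283 m

283 m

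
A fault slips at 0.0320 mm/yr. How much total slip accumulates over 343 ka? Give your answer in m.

slip = rate × time = 0.0320 mm/yr × 343 ka = 11 m

11 m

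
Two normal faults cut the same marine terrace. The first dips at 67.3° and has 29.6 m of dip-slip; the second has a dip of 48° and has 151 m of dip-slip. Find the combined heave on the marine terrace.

heave_A = 29.6 × cos(67.3°) = 11.42 m
heave_B = 151 × cos(48°) = 101 m
total = 11.42 + 101 = 112 m

112 m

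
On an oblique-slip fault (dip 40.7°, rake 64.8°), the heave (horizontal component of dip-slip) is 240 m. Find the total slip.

350 m

dip-slip = heave / cos(dip) = 240 / cos(40.7°) = 316.6 m
net slip = dip-slip / sin(rake) = 316.6 / sin(64.8°) = 350 m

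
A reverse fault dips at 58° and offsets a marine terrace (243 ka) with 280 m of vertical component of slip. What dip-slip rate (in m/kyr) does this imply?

1.36 m/kyr

dip-slip = throw / sin(dip) = 280 m / sin(58°) = 330.2 m
rate = 330.2 m / 243 ka = 0.00136 m/yr = 1.36 m/kyr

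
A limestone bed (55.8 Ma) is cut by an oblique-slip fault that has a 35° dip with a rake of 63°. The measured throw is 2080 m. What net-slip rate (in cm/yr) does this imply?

0.00729 cm/yr

dip-slip = throw / sin(dip) = 2080 / sin(35°) = 3626 m
net slip = dip-slip / sin(rake) = 3626 / sin(63°) = 4070 m
rate = 4070 m / 55.8 Ma = 0.0000729 m/yr = 0.00729 cm/yr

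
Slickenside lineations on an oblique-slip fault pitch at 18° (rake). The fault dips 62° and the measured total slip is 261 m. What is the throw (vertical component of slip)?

71.2 m

dip-slip = net slip × sin(rake) = 261 m × sin(18°) = 80.65 m
throw = dip-slip × sin(dip) = 80.65 × sin(62°) = 71.2 m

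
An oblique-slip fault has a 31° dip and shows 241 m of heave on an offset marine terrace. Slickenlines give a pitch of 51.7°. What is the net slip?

358 m

dip-slip = heave / cos(dip) = 241 / cos(31°) = 281.2 m
net slip = dip-slip / sin(rake) = 281.2 / sin(51.7°) = 358 m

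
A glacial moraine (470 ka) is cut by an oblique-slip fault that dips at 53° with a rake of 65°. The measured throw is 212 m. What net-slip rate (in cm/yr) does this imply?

0.0623 cm/yr

dip-slip = throw / sin(dip) = 212 / sin(53°) = 265.5 m
net slip = dip-slip / sin(rake) = 265.5 / sin(65°) = 292.9 m
rate = 292.9 m / 470 ka = 0.000623 m/yr = 0.0623 cm/yr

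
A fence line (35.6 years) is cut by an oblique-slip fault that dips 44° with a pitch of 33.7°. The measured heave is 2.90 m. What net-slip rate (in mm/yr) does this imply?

204 mm/yr

dip-slip = heave / cos(dip) = 2.90 / cos(44°) = 4.031 m
net slip = dip-slip / sin(rake) = 4.031 / sin(33.7°) = 7.266 m
rate = 7.266 m / 35.6 years = 0.204 m/yr = 204 mm/yr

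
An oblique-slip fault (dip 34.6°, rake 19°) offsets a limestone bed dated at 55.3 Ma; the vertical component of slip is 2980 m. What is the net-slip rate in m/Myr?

dip-slip = throw / sin(dip) = 2980 / sin(34.6°) = 5248 m
net slip = dip-slip / sin(rake) = 5248 / sin(19°) = 16120 m
rate = 16120 m / 55.3 Ma = 0.000291 m/yr = 291 m/Myr

291 m/Myr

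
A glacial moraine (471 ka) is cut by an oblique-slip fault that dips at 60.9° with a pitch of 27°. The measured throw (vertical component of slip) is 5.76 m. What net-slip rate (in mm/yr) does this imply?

dip-slip = throw / sin(dip) = 5.76 / sin(60.9°) = 6.592 m
net slip = dip-slip / sin(rake) = 6.592 / sin(27°) = 14.52 m
rate = 14.52 m / 471 ka = 0.0000308 m/yr = 0.0308 mm/yr

0.0308 mm/yr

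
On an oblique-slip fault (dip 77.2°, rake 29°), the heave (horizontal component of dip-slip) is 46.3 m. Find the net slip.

dip-slip = heave / cos(dip) = 46.3 / cos(77.2°) = 209 m
net slip = dip-slip / sin(rake) = 209 / sin(29°) = 431 m

431 m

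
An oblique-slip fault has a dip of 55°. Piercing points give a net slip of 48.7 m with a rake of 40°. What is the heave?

dip-slip = net slip × sin(rake) = 48.7 m × sin(40°) = 31.30 m
heave = dip-slip × cos(dip) = 31.30 × cos(55°) = 18 m

18 m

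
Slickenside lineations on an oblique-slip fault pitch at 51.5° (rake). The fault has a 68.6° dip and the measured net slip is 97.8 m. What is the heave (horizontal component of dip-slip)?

27.9 m

dip-slip = net slip × sin(rake) = 97.8 m × sin(51.5°) = 76.54 m
heave = dip-slip × cos(dip) = 76.54 × cos(68.6°) = 27.9 m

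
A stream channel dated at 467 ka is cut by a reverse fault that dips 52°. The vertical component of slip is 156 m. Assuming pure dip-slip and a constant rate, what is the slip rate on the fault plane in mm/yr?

0.424 mm/yr

dip-slip = throw / sin(dip) = 156 m / sin(52°) = 198 m
rate = 198 m / 467 ka = 0.000424 m/yr = 0.424 mm/yr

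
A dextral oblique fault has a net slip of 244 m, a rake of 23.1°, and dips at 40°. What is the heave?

dip-slip = net slip × sin(rake) = 244 m × sin(23.1°) = 95.73 m
heave = dip-slip × cos(dip) = 95.73 × cos(40°) = 73.3 m

73.3 m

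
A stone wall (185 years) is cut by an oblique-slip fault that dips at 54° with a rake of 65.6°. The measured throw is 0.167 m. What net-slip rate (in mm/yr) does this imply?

dip-slip = throw / sin(dip) = 0.167 / sin(54°) = 0.2064 m
net slip = dip-slip / sin(rake) = 0.2064 / sin(65.6°) = 0.2267 m
rate = 0.2267 m / 185 years = 0.00123 m/yr = 1.23 mm/yr

1.23 mm/yr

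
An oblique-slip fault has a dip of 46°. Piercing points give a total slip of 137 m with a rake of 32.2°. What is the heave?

50.7 m

dip-slip = net slip × sin(rake) = 137 m × sin(32.2°) = 73 m
heave = dip-slip × cos(dip) = 73 × cos(46°) = 50.7 m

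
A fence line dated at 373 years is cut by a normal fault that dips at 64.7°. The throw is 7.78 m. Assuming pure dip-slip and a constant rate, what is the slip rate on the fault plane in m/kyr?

dip-slip = throw / sin(dip) = 7.78 m / sin(64.7°) = 8.605 m
rate = 8.605 m / 373 years = 0.0231 m/yr = 23.1 m/kyr

23.1 m/kyr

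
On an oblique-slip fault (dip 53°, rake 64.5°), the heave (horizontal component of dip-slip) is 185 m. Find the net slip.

dip-slip = heave / cos(dip) = 185 / cos(53°) = 307.4 m
net slip = dip-slip / sin(rake) = 307.4 / sin(64.5°) = 341 m

341 m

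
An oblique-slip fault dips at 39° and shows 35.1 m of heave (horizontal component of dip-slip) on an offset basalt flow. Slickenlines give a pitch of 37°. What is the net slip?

75 m

dip-slip = heave / cos(dip) = 35.1 / cos(39°) = 45.17 m
net slip = dip-slip / sin(rake) = 45.17 / sin(37°) = 75 m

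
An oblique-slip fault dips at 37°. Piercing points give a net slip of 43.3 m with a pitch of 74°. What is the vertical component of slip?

25 m

dip-slip = net slip × sin(rake) = 43.3 m × sin(74°) = 41.62 m
throw = dip-slip × sin(dip) = 41.62 × sin(37°) = 25 m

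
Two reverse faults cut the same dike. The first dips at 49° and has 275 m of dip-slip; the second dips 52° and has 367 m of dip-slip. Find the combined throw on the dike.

497 m

throw_A = 275 × sin(49°) = 207.5 m
throw_B = 367 × sin(52°) = 289.2 m
total = 207.5 + 289.2 = 497 m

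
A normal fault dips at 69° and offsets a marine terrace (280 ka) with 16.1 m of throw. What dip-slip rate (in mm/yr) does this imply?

0.0616 mm/yr

dip-slip = throw / sin(dip) = 16.1 m / sin(69°) = 17.25 m
rate = 17.25 m / 280 ka = 0.0000616 m/yr = 0.0616 mm/yr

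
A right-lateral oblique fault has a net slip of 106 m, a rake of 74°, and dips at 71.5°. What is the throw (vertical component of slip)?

96.6 m

dip-slip = net slip × sin(rake) = 106 m × sin(74°) = 101.9 m
throw = dip-slip × sin(dip) = 101.9 × sin(71.5°) = 96.6 m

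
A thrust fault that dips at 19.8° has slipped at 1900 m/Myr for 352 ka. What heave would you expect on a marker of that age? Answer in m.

629 m

dip-slip = rate × time = 1900 m/Myr × 352 ka = 668.8 m
heave = dip-slip × cos(dip) = 668.8 × cos(19.8°) = 629 m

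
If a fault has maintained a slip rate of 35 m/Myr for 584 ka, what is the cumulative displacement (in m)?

20.4 m

slip = rate × time = 35 m/Myr × 584 ka = 20.4 m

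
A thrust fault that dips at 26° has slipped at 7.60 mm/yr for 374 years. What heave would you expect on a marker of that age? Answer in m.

2.55 m

dip-slip = rate × time = 7.60 mm/yr × 374 years = 2.842 m
heave = dip-slip × cos(dip) = 2.842 × cos(26°) = 2.55 m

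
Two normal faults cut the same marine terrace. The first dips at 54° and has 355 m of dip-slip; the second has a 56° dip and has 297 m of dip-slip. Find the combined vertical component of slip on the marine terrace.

533 m

throw_A = 355 × sin(54°) = 287.2 m
throw_B = 297 × sin(56°) = 246.2 m
total = 287.2 + 246.2 = 533 m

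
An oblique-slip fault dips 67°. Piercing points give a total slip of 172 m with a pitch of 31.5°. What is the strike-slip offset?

147 m

strike-slip = net slip × cos(rake) = 172 m × cos(31.5°) = 147 m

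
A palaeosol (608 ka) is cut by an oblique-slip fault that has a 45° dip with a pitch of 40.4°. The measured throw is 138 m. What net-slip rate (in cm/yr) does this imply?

dip-slip = throw / sin(dip) = 138 / sin(45°) = 195.2 m
net slip = dip-slip / sin(rake) = 195.2 / sin(40.4°) = 301.1 m
rate = 301.1 m / 608 ka = 0.000495 m/yr = 0.0495 cm/yr

0.0495 cm/yr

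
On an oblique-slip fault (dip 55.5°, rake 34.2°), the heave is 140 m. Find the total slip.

440 m

dip-slip = heave / cos(dip) = 140 / cos(55.5°) = 247.2 m
net slip = dip-slip / sin(rake) = 247.2 / sin(34.2°) = 440 m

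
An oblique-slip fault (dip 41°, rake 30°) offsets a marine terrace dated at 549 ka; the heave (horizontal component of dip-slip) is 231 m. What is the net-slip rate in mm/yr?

dip-slip = heave / cos(dip) = 231 / cos(41°) = 306.1 m
net slip = dip-slip / sin(rake) = 306.1 / sin(30°) = 612.2 m
rate = 612.2 m / 549 ka = 0.00112 m/yr = 1.12 mm/yr

1.12 mm/yr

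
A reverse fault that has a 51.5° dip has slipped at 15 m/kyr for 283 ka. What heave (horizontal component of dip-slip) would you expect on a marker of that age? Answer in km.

2.64 km

dip-slip = rate × time = 15 m/kyr × 283 ka = 4245 m
heave = dip-slip × cos(dip) = 4245 × cos(51.5°) = 2640 m = 2.64 km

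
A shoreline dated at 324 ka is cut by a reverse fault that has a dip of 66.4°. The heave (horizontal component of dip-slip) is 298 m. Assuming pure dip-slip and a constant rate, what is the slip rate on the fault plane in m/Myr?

dip-slip = heave / cos(dip) = 298 m / cos(66.4°) = 744.4 m
rate = 744.4 m / 324 ka = 0.00230 m/yr = 2300 m/Myr

2300 m/Myr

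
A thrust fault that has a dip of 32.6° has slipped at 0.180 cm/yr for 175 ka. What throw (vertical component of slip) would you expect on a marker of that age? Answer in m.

dip-slip = rate × time = 0.180 cm/yr × 175 ka = 315 m
throw = dip-slip × sin(dip) = 315 × sin(32.6°) = 170 m

170 m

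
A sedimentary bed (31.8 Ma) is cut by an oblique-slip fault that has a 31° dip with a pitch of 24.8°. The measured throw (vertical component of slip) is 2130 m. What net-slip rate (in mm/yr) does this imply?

0.310 mm/yr

dip-slip = throw / sin(dip) = 2130 / sin(31°) = 4136 m
net slip = dip-slip / sin(rake) = 4136 / sin(24.8°) = 9860 m
rate = 9860 m / 31.8 Ma = 0.000310 m/yr = 0.310 mm/yr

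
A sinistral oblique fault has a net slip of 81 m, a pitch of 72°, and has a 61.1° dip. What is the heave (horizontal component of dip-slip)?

dip-slip = net slip × sin(rake) = 81 m × sin(72°) = 77.04 m
heave = dip-slip × cos(dip) = 77.04 × cos(61.1°) = 37.2 m

37.2 m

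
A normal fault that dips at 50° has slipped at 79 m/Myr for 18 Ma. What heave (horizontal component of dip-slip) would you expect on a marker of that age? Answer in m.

dip-slip = rate × time = 79 m/Myr × 18 Ma = 1422 m
heave = dip-slip × cos(dip) = 1422 × cos(50°) = 914 m

914 m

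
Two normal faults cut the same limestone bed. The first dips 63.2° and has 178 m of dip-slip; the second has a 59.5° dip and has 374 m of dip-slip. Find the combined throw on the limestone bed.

481 m

throw_A = 178 × sin(63.2°) = 158.9 m
throw_B = 374 × sin(59.5°) = 322.2 m
total = 158.9 + 322.2 = 481 m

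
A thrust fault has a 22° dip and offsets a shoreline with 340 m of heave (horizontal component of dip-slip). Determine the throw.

throw = heave × tan(dip) = 340 × tan(22°) = 137 m

137 m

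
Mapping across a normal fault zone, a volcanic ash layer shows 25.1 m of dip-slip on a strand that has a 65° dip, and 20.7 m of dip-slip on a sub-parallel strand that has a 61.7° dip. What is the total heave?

heave_A = 25.1 × cos(65°) = 10.61 m
heave_B = 20.7 × cos(61.7°) = 9.814 m
total = 10.61 + 9.814 = 20.4 m

20.4 m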